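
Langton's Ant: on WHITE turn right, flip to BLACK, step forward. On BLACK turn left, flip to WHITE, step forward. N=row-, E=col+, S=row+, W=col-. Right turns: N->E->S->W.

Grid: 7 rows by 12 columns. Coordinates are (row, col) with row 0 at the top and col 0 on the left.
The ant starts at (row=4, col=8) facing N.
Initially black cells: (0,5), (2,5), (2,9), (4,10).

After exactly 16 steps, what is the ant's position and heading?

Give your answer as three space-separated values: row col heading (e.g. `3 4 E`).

Step 1: on WHITE (4,8): turn R to E, flip to black, move to (4,9). |black|=5
Step 2: on WHITE (4,9): turn R to S, flip to black, move to (5,9). |black|=6
Step 3: on WHITE (5,9): turn R to W, flip to black, move to (5,8). |black|=7
Step 4: on WHITE (5,8): turn R to N, flip to black, move to (4,8). |black|=8
Step 5: on BLACK (4,8): turn L to W, flip to white, move to (4,7). |black|=7
Step 6: on WHITE (4,7): turn R to N, flip to black, move to (3,7). |black|=8
Step 7: on WHITE (3,7): turn R to E, flip to black, move to (3,8). |black|=9
Step 8: on WHITE (3,8): turn R to S, flip to black, move to (4,8). |black|=10
Step 9: on WHITE (4,8): turn R to W, flip to black, move to (4,7). |black|=11
Step 10: on BLACK (4,7): turn L to S, flip to white, move to (5,7). |black|=10
Step 11: on WHITE (5,7): turn R to W, flip to black, move to (5,6). |black|=11
Step 12: on WHITE (5,6): turn R to N, flip to black, move to (4,6). |black|=12
Step 13: on WHITE (4,6): turn R to E, flip to black, move to (4,7). |black|=13
Step 14: on WHITE (4,7): turn R to S, flip to black, move to (5,7). |black|=14
Step 15: on BLACK (5,7): turn L to E, flip to white, move to (5,8). |black|=13
Step 16: on BLACK (5,8): turn L to N, flip to white, move to (4,8). |black|=12

Answer: 4 8 N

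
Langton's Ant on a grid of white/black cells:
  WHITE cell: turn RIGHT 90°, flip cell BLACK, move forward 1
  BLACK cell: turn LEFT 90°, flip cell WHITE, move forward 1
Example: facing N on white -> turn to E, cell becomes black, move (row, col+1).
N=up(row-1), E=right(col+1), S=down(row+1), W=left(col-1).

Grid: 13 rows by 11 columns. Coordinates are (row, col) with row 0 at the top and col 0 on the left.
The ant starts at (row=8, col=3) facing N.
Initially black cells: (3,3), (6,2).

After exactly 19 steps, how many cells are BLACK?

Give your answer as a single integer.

Step 1: on WHITE (8,3): turn R to E, flip to black, move to (8,4). |black|=3
Step 2: on WHITE (8,4): turn R to S, flip to black, move to (9,4). |black|=4
Step 3: on WHITE (9,4): turn R to W, flip to black, move to (9,3). |black|=5
Step 4: on WHITE (9,3): turn R to N, flip to black, move to (8,3). |black|=6
Step 5: on BLACK (8,3): turn L to W, flip to white, move to (8,2). |black|=5
Step 6: on WHITE (8,2): turn R to N, flip to black, move to (7,2). |black|=6
Step 7: on WHITE (7,2): turn R to E, flip to black, move to (7,3). |black|=7
Step 8: on WHITE (7,3): turn R to S, flip to black, move to (8,3). |black|=8
Step 9: on WHITE (8,3): turn R to W, flip to black, move to (8,2). |black|=9
Step 10: on BLACK (8,2): turn L to S, flip to white, move to (9,2). |black|=8
Step 11: on WHITE (9,2): turn R to W, flip to black, move to (9,1). |black|=9
Step 12: on WHITE (9,1): turn R to N, flip to black, move to (8,1). |black|=10
Step 13: on WHITE (8,1): turn R to E, flip to black, move to (8,2). |black|=11
Step 14: on WHITE (8,2): turn R to S, flip to black, move to (9,2). |black|=12
Step 15: on BLACK (9,2): turn L to E, flip to white, move to (9,3). |black|=11
Step 16: on BLACK (9,3): turn L to N, flip to white, move to (8,3). |black|=10
Step 17: on BLACK (8,3): turn L to W, flip to white, move to (8,2). |black|=9
Step 18: on BLACK (8,2): turn L to S, flip to white, move to (9,2). |black|=8
Step 19: on WHITE (9,2): turn R to W, flip to black, move to (9,1). |black|=9

Answer: 9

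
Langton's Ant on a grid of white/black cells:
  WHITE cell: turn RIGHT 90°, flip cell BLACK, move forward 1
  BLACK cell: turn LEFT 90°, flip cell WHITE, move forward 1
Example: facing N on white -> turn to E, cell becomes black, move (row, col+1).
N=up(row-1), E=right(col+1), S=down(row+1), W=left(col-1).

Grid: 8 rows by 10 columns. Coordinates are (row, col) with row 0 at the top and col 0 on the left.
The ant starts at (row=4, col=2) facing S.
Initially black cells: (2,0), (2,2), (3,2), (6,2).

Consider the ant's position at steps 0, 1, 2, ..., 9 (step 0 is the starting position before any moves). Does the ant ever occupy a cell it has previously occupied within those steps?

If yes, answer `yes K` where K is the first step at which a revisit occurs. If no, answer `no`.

Answer: yes 8

Derivation:
Step 1: on WHITE (4,2): turn R to W, flip to black, move to (4,1). |black|=5 — new cell
Step 2: on WHITE (4,1): turn R to N, flip to black, move to (3,1). |black|=6 — new cell
Step 3: on WHITE (3,1): turn R to E, flip to black, move to (3,2). |black|=7 — new cell
Step 4: on BLACK (3,2): turn L to N, flip to white, move to (2,2). |black|=6 — new cell
Step 5: on BLACK (2,2): turn L to W, flip to white, move to (2,1). |black|=5 — new cell
Step 6: on WHITE (2,1): turn R to N, flip to black, move to (1,1). |black|=6 — new cell
Step 7: on WHITE (1,1): turn R to E, flip to black, move to (1,2). |black|=7 — new cell
Step 8: on WHITE (1,2): turn R to S, flip to black, move to (2,2). |black|=8 — REVISIT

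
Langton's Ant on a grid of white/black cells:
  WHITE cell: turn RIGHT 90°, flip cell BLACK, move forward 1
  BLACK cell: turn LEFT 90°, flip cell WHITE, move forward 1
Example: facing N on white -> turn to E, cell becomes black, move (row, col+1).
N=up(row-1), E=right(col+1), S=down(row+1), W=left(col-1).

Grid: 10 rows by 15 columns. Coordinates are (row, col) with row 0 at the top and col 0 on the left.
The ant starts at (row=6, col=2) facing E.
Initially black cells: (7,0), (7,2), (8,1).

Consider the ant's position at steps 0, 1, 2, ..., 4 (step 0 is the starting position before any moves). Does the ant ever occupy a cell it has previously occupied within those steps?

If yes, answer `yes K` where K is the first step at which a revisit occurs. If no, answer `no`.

Answer: no

Derivation:
Step 1: on WHITE (6,2): turn R to S, flip to black, move to (7,2). |black|=4 — new cell
Step 2: on BLACK (7,2): turn L to E, flip to white, move to (7,3). |black|=3 — new cell
Step 3: on WHITE (7,3): turn R to S, flip to black, move to (8,3). |black|=4 — new cell
Step 4: on WHITE (8,3): turn R to W, flip to black, move to (8,2). |black|=5 — new cell
No revisit within 4 steps.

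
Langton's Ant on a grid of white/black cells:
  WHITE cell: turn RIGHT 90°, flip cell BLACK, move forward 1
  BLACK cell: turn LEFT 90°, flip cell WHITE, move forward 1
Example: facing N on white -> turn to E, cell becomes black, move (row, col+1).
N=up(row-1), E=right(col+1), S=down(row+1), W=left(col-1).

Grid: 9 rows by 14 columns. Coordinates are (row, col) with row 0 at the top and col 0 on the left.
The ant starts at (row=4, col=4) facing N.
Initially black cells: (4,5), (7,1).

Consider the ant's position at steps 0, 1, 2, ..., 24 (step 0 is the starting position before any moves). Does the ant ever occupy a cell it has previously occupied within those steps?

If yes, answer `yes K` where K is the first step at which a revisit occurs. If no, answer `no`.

Step 1: on WHITE (4,4): turn R to E, flip to black, move to (4,5). |black|=3 — new cell
Step 2: on BLACK (4,5): turn L to N, flip to white, move to (3,5). |black|=2 — new cell
Step 3: on WHITE (3,5): turn R to E, flip to black, move to (3,6). |black|=3 — new cell
Step 4: on WHITE (3,6): turn R to S, flip to black, move to (4,6). |black|=4 — new cell
Step 5: on WHITE (4,6): turn R to W, flip to black, move to (4,5). |black|=5 — REVISIT

Answer: yes 5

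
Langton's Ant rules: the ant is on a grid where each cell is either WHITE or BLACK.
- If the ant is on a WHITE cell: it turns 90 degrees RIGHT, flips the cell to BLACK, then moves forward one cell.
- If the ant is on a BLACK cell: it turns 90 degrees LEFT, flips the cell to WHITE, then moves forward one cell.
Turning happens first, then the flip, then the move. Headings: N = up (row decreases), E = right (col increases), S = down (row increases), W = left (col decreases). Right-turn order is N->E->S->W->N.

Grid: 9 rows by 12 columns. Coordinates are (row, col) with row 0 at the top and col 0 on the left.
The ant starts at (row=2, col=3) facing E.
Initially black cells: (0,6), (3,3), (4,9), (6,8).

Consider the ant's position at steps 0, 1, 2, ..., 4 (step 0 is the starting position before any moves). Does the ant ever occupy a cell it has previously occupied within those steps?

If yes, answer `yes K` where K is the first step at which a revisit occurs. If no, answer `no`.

Step 1: on WHITE (2,3): turn R to S, flip to black, move to (3,3). |black|=5 — new cell
Step 2: on BLACK (3,3): turn L to E, flip to white, move to (3,4). |black|=4 — new cell
Step 3: on WHITE (3,4): turn R to S, flip to black, move to (4,4). |black|=5 — new cell
Step 4: on WHITE (4,4): turn R to W, flip to black, move to (4,3). |black|=6 — new cell
No revisit within 4 steps.

Answer: no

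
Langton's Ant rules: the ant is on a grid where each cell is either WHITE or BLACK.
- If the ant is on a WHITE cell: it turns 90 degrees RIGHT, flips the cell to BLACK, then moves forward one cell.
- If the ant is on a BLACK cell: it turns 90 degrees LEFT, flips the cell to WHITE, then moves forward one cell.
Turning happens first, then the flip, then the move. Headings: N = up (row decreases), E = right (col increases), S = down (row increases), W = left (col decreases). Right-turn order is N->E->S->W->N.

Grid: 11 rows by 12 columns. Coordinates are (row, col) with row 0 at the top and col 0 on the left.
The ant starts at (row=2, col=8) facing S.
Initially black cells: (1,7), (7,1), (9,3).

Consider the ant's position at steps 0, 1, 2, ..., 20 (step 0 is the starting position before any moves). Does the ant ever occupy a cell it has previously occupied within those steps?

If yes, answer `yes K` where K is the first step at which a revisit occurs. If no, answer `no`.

Step 1: on WHITE (2,8): turn R to W, flip to black, move to (2,7). |black|=4 — new cell
Step 2: on WHITE (2,7): turn R to N, flip to black, move to (1,7). |black|=5 — new cell
Step 3: on BLACK (1,7): turn L to W, flip to white, move to (1,6). |black|=4 — new cell
Step 4: on WHITE (1,6): turn R to N, flip to black, move to (0,6). |black|=5 — new cell
Step 5: on WHITE (0,6): turn R to E, flip to black, move to (0,7). |black|=6 — new cell
Step 6: on WHITE (0,7): turn R to S, flip to black, move to (1,7). |black|=7 — REVISIT

Answer: yes 6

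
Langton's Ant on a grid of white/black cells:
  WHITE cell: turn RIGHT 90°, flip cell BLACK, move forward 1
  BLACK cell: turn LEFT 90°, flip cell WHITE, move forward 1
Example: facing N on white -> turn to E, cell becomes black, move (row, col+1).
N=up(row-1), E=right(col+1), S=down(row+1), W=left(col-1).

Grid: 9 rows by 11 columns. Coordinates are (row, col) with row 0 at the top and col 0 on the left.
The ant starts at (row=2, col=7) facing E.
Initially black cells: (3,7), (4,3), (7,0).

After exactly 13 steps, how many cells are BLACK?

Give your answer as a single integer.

Step 1: on WHITE (2,7): turn R to S, flip to black, move to (3,7). |black|=4
Step 2: on BLACK (3,7): turn L to E, flip to white, move to (3,8). |black|=3
Step 3: on WHITE (3,8): turn R to S, flip to black, move to (4,8). |black|=4
Step 4: on WHITE (4,8): turn R to W, flip to black, move to (4,7). |black|=5
Step 5: on WHITE (4,7): turn R to N, flip to black, move to (3,7). |black|=6
Step 6: on WHITE (3,7): turn R to E, flip to black, move to (3,8). |black|=7
Step 7: on BLACK (3,8): turn L to N, flip to white, move to (2,8). |black|=6
Step 8: on WHITE (2,8): turn R to E, flip to black, move to (2,9). |black|=7
Step 9: on WHITE (2,9): turn R to S, flip to black, move to (3,9). |black|=8
Step 10: on WHITE (3,9): turn R to W, flip to black, move to (3,8). |black|=9
Step 11: on WHITE (3,8): turn R to N, flip to black, move to (2,8). |black|=10
Step 12: on BLACK (2,8): turn L to W, flip to white, move to (2,7). |black|=9
Step 13: on BLACK (2,7): turn L to S, flip to white, move to (3,7). |black|=8

Answer: 8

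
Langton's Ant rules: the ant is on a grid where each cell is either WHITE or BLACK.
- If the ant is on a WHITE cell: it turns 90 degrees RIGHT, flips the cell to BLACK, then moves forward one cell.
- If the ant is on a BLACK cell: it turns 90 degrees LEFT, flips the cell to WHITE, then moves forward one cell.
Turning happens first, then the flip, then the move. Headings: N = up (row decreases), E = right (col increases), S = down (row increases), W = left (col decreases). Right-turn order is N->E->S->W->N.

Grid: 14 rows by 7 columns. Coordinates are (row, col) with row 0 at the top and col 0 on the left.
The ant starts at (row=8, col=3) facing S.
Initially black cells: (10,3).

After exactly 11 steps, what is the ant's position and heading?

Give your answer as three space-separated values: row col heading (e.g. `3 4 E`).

Answer: 7 5 E

Derivation:
Step 1: on WHITE (8,3): turn R to W, flip to black, move to (8,2). |black|=2
Step 2: on WHITE (8,2): turn R to N, flip to black, move to (7,2). |black|=3
Step 3: on WHITE (7,2): turn R to E, flip to black, move to (7,3). |black|=4
Step 4: on WHITE (7,3): turn R to S, flip to black, move to (8,3). |black|=5
Step 5: on BLACK (8,3): turn L to E, flip to white, move to (8,4). |black|=4
Step 6: on WHITE (8,4): turn R to S, flip to black, move to (9,4). |black|=5
Step 7: on WHITE (9,4): turn R to W, flip to black, move to (9,3). |black|=6
Step 8: on WHITE (9,3): turn R to N, flip to black, move to (8,3). |black|=7
Step 9: on WHITE (8,3): turn R to E, flip to black, move to (8,4). |black|=8
Step 10: on BLACK (8,4): turn L to N, flip to white, move to (7,4). |black|=7
Step 11: on WHITE (7,4): turn R to E, flip to black, move to (7,5). |black|=8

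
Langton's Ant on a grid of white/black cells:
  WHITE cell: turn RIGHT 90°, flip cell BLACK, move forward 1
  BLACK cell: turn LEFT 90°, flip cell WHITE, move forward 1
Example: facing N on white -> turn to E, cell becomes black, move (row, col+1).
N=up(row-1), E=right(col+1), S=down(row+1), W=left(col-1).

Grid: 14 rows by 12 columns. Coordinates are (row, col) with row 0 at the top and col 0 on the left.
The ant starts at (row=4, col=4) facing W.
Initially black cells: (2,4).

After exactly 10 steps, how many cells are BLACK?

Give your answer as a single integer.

Step 1: on WHITE (4,4): turn R to N, flip to black, move to (3,4). |black|=2
Step 2: on WHITE (3,4): turn R to E, flip to black, move to (3,5). |black|=3
Step 3: on WHITE (3,5): turn R to S, flip to black, move to (4,5). |black|=4
Step 4: on WHITE (4,5): turn R to W, flip to black, move to (4,4). |black|=5
Step 5: on BLACK (4,4): turn L to S, flip to white, move to (5,4). |black|=4
Step 6: on WHITE (5,4): turn R to W, flip to black, move to (5,3). |black|=5
Step 7: on WHITE (5,3): turn R to N, flip to black, move to (4,3). |black|=6
Step 8: on WHITE (4,3): turn R to E, flip to black, move to (4,4). |black|=7
Step 9: on WHITE (4,4): turn R to S, flip to black, move to (5,4). |black|=8
Step 10: on BLACK (5,4): turn L to E, flip to white, move to (5,5). |black|=7

Answer: 7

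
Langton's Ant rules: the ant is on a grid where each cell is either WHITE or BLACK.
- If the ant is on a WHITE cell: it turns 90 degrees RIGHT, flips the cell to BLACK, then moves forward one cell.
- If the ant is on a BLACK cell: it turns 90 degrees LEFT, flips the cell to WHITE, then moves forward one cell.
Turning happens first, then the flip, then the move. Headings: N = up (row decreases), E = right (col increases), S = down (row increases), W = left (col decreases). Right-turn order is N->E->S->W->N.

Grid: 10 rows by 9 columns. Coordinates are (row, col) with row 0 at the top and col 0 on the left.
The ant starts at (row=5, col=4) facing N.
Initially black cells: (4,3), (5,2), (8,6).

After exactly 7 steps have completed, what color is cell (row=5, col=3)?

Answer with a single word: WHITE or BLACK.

Step 1: on WHITE (5,4): turn R to E, flip to black, move to (5,5). |black|=4
Step 2: on WHITE (5,5): turn R to S, flip to black, move to (6,5). |black|=5
Step 3: on WHITE (6,5): turn R to W, flip to black, move to (6,4). |black|=6
Step 4: on WHITE (6,4): turn R to N, flip to black, move to (5,4). |black|=7
Step 5: on BLACK (5,4): turn L to W, flip to white, move to (5,3). |black|=6
Step 6: on WHITE (5,3): turn R to N, flip to black, move to (4,3). |black|=7
Step 7: on BLACK (4,3): turn L to W, flip to white, move to (4,2). |black|=6

Answer: BLACK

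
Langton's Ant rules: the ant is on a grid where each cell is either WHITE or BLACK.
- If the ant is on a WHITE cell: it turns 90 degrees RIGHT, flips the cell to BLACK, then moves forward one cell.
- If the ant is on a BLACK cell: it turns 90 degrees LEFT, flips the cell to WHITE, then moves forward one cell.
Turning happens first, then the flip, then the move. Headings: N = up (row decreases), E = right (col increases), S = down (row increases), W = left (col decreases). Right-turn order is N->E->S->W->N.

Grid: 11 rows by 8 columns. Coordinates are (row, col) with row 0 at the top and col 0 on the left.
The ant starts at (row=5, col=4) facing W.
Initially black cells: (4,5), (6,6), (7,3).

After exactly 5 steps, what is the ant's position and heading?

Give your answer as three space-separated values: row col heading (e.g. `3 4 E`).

Step 1: on WHITE (5,4): turn R to N, flip to black, move to (4,4). |black|=4
Step 2: on WHITE (4,4): turn R to E, flip to black, move to (4,5). |black|=5
Step 3: on BLACK (4,5): turn L to N, flip to white, move to (3,5). |black|=4
Step 4: on WHITE (3,5): turn R to E, flip to black, move to (3,6). |black|=5
Step 5: on WHITE (3,6): turn R to S, flip to black, move to (4,6). |black|=6

Answer: 4 6 S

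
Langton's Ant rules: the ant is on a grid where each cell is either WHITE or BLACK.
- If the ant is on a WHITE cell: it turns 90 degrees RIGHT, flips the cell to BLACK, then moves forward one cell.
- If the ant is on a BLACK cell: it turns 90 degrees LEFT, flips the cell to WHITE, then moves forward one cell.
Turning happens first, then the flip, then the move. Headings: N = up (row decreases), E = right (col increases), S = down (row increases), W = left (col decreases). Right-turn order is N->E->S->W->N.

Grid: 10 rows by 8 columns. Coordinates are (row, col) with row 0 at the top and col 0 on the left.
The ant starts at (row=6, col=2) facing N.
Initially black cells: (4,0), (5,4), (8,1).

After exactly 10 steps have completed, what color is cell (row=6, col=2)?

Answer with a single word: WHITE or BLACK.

Answer: BLACK

Derivation:
Step 1: on WHITE (6,2): turn R to E, flip to black, move to (6,3). |black|=4
Step 2: on WHITE (6,3): turn R to S, flip to black, move to (7,3). |black|=5
Step 3: on WHITE (7,3): turn R to W, flip to black, move to (7,2). |black|=6
Step 4: on WHITE (7,2): turn R to N, flip to black, move to (6,2). |black|=7
Step 5: on BLACK (6,2): turn L to W, flip to white, move to (6,1). |black|=6
Step 6: on WHITE (6,1): turn R to N, flip to black, move to (5,1). |black|=7
Step 7: on WHITE (5,1): turn R to E, flip to black, move to (5,2). |black|=8
Step 8: on WHITE (5,2): turn R to S, flip to black, move to (6,2). |black|=9
Step 9: on WHITE (6,2): turn R to W, flip to black, move to (6,1). |black|=10
Step 10: on BLACK (6,1): turn L to S, flip to white, move to (7,1). |black|=9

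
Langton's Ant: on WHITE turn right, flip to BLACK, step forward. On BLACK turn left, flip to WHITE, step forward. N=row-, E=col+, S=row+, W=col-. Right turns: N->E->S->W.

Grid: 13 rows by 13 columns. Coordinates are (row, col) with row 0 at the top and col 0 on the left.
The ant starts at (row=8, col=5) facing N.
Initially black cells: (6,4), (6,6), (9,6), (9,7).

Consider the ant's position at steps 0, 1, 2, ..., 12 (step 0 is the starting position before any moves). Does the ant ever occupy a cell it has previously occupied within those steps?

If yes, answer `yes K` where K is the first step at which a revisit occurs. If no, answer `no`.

Step 1: on WHITE (8,5): turn R to E, flip to black, move to (8,6). |black|=5 — new cell
Step 2: on WHITE (8,6): turn R to S, flip to black, move to (9,6). |black|=6 — new cell
Step 3: on BLACK (9,6): turn L to E, flip to white, move to (9,7). |black|=5 — new cell
Step 4: on BLACK (9,7): turn L to N, flip to white, move to (8,7). |black|=4 — new cell
Step 5: on WHITE (8,7): turn R to E, flip to black, move to (8,8). |black|=5 — new cell
Step 6: on WHITE (8,8): turn R to S, flip to black, move to (9,8). |black|=6 — new cell
Step 7: on WHITE (9,8): turn R to W, flip to black, move to (9,7). |black|=7 — REVISIT

Answer: yes 7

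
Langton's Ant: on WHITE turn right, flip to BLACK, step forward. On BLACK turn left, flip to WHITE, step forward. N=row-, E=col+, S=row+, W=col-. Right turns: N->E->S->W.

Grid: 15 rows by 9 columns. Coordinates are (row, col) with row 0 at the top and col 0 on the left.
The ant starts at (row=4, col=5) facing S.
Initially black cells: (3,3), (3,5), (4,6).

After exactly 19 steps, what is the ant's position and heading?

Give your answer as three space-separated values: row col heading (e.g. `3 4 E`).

Answer: 1 3 W

Derivation:
Step 1: on WHITE (4,5): turn R to W, flip to black, move to (4,4). |black|=4
Step 2: on WHITE (4,4): turn R to N, flip to black, move to (3,4). |black|=5
Step 3: on WHITE (3,4): turn R to E, flip to black, move to (3,5). |black|=6
Step 4: on BLACK (3,5): turn L to N, flip to white, move to (2,5). |black|=5
Step 5: on WHITE (2,5): turn R to E, flip to black, move to (2,6). |black|=6
Step 6: on WHITE (2,6): turn R to S, flip to black, move to (3,6). |black|=7
Step 7: on WHITE (3,6): turn R to W, flip to black, move to (3,5). |black|=8
Step 8: on WHITE (3,5): turn R to N, flip to black, move to (2,5). |black|=9
Step 9: on BLACK (2,5): turn L to W, flip to white, move to (2,4). |black|=8
Step 10: on WHITE (2,4): turn R to N, flip to black, move to (1,4). |black|=9
Step 11: on WHITE (1,4): turn R to E, flip to black, move to (1,5). |black|=10
Step 12: on WHITE (1,5): turn R to S, flip to black, move to (2,5). |black|=11
Step 13: on WHITE (2,5): turn R to W, flip to black, move to (2,4). |black|=12
Step 14: on BLACK (2,4): turn L to S, flip to white, move to (3,4). |black|=11
Step 15: on BLACK (3,4): turn L to E, flip to white, move to (3,5). |black|=10
Step 16: on BLACK (3,5): turn L to N, flip to white, move to (2,5). |black|=9
Step 17: on BLACK (2,5): turn L to W, flip to white, move to (2,4). |black|=8
Step 18: on WHITE (2,4): turn R to N, flip to black, move to (1,4). |black|=9
Step 19: on BLACK (1,4): turn L to W, flip to white, move to (1,3). |black|=8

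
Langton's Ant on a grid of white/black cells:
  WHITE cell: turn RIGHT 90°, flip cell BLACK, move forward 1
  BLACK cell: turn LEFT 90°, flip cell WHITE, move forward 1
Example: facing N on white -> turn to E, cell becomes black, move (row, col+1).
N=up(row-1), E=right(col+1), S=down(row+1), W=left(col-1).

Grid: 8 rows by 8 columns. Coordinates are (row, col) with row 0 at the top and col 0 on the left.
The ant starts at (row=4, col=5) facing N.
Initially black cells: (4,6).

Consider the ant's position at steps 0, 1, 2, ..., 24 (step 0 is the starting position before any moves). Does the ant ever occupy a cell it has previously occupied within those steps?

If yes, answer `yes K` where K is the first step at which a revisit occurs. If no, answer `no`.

Answer: yes 5

Derivation:
Step 1: on WHITE (4,5): turn R to E, flip to black, move to (4,6). |black|=2 — new cell
Step 2: on BLACK (4,6): turn L to N, flip to white, move to (3,6). |black|=1 — new cell
Step 3: on WHITE (3,6): turn R to E, flip to black, move to (3,7). |black|=2 — new cell
Step 4: on WHITE (3,7): turn R to S, flip to black, move to (4,7). |black|=3 — new cell
Step 5: on WHITE (4,7): turn R to W, flip to black, move to (4,6). |black|=4 — REVISIT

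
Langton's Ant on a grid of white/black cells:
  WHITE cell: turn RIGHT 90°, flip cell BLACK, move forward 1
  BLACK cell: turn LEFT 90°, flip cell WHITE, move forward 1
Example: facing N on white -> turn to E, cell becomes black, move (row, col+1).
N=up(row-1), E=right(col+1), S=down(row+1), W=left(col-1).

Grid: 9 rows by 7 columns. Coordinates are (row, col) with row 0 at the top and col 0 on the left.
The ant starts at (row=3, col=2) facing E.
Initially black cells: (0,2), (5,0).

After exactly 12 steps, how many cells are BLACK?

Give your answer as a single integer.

Step 1: on WHITE (3,2): turn R to S, flip to black, move to (4,2). |black|=3
Step 2: on WHITE (4,2): turn R to W, flip to black, move to (4,1). |black|=4
Step 3: on WHITE (4,1): turn R to N, flip to black, move to (3,1). |black|=5
Step 4: on WHITE (3,1): turn R to E, flip to black, move to (3,2). |black|=6
Step 5: on BLACK (3,2): turn L to N, flip to white, move to (2,2). |black|=5
Step 6: on WHITE (2,2): turn R to E, flip to black, move to (2,3). |black|=6
Step 7: on WHITE (2,3): turn R to S, flip to black, move to (3,3). |black|=7
Step 8: on WHITE (3,3): turn R to W, flip to black, move to (3,2). |black|=8
Step 9: on WHITE (3,2): turn R to N, flip to black, move to (2,2). |black|=9
Step 10: on BLACK (2,2): turn L to W, flip to white, move to (2,1). |black|=8
Step 11: on WHITE (2,1): turn R to N, flip to black, move to (1,1). |black|=9
Step 12: on WHITE (1,1): turn R to E, flip to black, move to (1,2). |black|=10

Answer: 10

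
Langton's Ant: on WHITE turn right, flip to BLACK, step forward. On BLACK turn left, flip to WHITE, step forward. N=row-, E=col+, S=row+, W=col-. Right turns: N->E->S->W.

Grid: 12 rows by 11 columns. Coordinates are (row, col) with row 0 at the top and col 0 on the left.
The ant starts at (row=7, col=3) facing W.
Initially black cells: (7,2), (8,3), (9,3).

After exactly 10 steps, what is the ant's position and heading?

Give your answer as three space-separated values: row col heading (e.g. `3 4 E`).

Step 1: on WHITE (7,3): turn R to N, flip to black, move to (6,3). |black|=4
Step 2: on WHITE (6,3): turn R to E, flip to black, move to (6,4). |black|=5
Step 3: on WHITE (6,4): turn R to S, flip to black, move to (7,4). |black|=6
Step 4: on WHITE (7,4): turn R to W, flip to black, move to (7,3). |black|=7
Step 5: on BLACK (7,3): turn L to S, flip to white, move to (8,3). |black|=6
Step 6: on BLACK (8,3): turn L to E, flip to white, move to (8,4). |black|=5
Step 7: on WHITE (8,4): turn R to S, flip to black, move to (9,4). |black|=6
Step 8: on WHITE (9,4): turn R to W, flip to black, move to (9,3). |black|=7
Step 9: on BLACK (9,3): turn L to S, flip to white, move to (10,3). |black|=6
Step 10: on WHITE (10,3): turn R to W, flip to black, move to (10,2). |black|=7

Answer: 10 2 W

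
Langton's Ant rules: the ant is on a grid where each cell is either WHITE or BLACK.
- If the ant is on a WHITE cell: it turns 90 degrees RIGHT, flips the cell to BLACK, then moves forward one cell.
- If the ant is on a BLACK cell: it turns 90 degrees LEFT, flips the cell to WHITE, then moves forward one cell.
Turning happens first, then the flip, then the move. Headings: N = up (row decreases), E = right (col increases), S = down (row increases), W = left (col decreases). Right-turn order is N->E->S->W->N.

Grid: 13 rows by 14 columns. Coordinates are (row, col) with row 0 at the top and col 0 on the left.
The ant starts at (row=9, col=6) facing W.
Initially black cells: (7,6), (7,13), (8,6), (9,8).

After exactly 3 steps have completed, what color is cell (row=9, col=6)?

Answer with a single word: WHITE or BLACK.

Answer: BLACK

Derivation:
Step 1: on WHITE (9,6): turn R to N, flip to black, move to (8,6). |black|=5
Step 2: on BLACK (8,6): turn L to W, flip to white, move to (8,5). |black|=4
Step 3: on WHITE (8,5): turn R to N, flip to black, move to (7,5). |black|=5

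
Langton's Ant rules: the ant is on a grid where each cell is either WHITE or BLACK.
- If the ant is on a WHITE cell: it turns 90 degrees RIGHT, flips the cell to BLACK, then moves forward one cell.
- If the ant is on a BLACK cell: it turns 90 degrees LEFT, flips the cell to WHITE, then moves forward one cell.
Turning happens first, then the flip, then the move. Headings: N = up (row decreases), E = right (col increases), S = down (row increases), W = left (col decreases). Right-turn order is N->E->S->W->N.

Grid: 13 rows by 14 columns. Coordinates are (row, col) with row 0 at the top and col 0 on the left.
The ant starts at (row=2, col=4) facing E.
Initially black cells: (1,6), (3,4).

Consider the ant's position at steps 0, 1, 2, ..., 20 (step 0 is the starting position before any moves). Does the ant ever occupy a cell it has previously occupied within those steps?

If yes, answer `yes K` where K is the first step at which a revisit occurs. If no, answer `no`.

Step 1: on WHITE (2,4): turn R to S, flip to black, move to (3,4). |black|=3 — new cell
Step 2: on BLACK (3,4): turn L to E, flip to white, move to (3,5). |black|=2 — new cell
Step 3: on WHITE (3,5): turn R to S, flip to black, move to (4,5). |black|=3 — new cell
Step 4: on WHITE (4,5): turn R to W, flip to black, move to (4,4). |black|=4 — new cell
Step 5: on WHITE (4,4): turn R to N, flip to black, move to (3,4). |black|=5 — REVISIT

Answer: yes 5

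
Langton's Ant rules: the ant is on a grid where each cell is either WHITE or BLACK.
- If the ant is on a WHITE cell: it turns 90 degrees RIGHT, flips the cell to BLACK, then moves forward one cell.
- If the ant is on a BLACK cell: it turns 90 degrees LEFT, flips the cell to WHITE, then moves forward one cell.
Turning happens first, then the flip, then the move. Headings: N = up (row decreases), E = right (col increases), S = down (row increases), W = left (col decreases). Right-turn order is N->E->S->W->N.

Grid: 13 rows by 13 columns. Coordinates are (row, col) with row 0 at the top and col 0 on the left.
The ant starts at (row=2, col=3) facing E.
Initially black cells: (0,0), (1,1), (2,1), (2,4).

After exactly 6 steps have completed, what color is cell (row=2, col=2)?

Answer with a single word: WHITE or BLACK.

Step 1: on WHITE (2,3): turn R to S, flip to black, move to (3,3). |black|=5
Step 2: on WHITE (3,3): turn R to W, flip to black, move to (3,2). |black|=6
Step 3: on WHITE (3,2): turn R to N, flip to black, move to (2,2). |black|=7
Step 4: on WHITE (2,2): turn R to E, flip to black, move to (2,3). |black|=8
Step 5: on BLACK (2,3): turn L to N, flip to white, move to (1,3). |black|=7
Step 6: on WHITE (1,3): turn R to E, flip to black, move to (1,4). |black|=8

Answer: BLACK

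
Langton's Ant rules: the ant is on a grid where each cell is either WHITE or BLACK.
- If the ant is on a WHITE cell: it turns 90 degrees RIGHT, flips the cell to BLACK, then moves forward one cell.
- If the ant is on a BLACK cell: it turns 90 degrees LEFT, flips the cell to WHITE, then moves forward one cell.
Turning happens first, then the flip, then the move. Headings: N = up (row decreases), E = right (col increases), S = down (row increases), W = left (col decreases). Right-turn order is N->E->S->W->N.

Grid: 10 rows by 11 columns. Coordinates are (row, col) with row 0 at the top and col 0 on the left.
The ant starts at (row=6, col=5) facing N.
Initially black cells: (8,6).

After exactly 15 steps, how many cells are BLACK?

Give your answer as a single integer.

Step 1: on WHITE (6,5): turn R to E, flip to black, move to (6,6). |black|=2
Step 2: on WHITE (6,6): turn R to S, flip to black, move to (7,6). |black|=3
Step 3: on WHITE (7,6): turn R to W, flip to black, move to (7,5). |black|=4
Step 4: on WHITE (7,5): turn R to N, flip to black, move to (6,5). |black|=5
Step 5: on BLACK (6,5): turn L to W, flip to white, move to (6,4). |black|=4
Step 6: on WHITE (6,4): turn R to N, flip to black, move to (5,4). |black|=5
Step 7: on WHITE (5,4): turn R to E, flip to black, move to (5,5). |black|=6
Step 8: on WHITE (5,5): turn R to S, flip to black, move to (6,5). |black|=7
Step 9: on WHITE (6,5): turn R to W, flip to black, move to (6,4). |black|=8
Step 10: on BLACK (6,4): turn L to S, flip to white, move to (7,4). |black|=7
Step 11: on WHITE (7,4): turn R to W, flip to black, move to (7,3). |black|=8
Step 12: on WHITE (7,3): turn R to N, flip to black, move to (6,3). |black|=9
Step 13: on WHITE (6,3): turn R to E, flip to black, move to (6,4). |black|=10
Step 14: on WHITE (6,4): turn R to S, flip to black, move to (7,4). |black|=11
Step 15: on BLACK (7,4): turn L to E, flip to white, move to (7,5). |black|=10

Answer: 10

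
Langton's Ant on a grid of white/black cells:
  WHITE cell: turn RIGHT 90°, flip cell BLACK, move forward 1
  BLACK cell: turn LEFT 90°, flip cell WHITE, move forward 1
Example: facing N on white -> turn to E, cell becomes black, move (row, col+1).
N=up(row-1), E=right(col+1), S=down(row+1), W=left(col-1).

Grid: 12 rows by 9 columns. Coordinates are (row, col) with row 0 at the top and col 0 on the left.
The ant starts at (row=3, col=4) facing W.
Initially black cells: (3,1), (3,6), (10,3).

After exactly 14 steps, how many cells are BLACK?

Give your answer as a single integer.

Step 1: on WHITE (3,4): turn R to N, flip to black, move to (2,4). |black|=4
Step 2: on WHITE (2,4): turn R to E, flip to black, move to (2,5). |black|=5
Step 3: on WHITE (2,5): turn R to S, flip to black, move to (3,5). |black|=6
Step 4: on WHITE (3,5): turn R to W, flip to black, move to (3,4). |black|=7
Step 5: on BLACK (3,4): turn L to S, flip to white, move to (4,4). |black|=6
Step 6: on WHITE (4,4): turn R to W, flip to black, move to (4,3). |black|=7
Step 7: on WHITE (4,3): turn R to N, flip to black, move to (3,3). |black|=8
Step 8: on WHITE (3,3): turn R to E, flip to black, move to (3,4). |black|=9
Step 9: on WHITE (3,4): turn R to S, flip to black, move to (4,4). |black|=10
Step 10: on BLACK (4,4): turn L to E, flip to white, move to (4,5). |black|=9
Step 11: on WHITE (4,5): turn R to S, flip to black, move to (5,5). |black|=10
Step 12: on WHITE (5,5): turn R to W, flip to black, move to (5,4). |black|=11
Step 13: on WHITE (5,4): turn R to N, flip to black, move to (4,4). |black|=12
Step 14: on WHITE (4,4): turn R to E, flip to black, move to (4,5). |black|=13

Answer: 13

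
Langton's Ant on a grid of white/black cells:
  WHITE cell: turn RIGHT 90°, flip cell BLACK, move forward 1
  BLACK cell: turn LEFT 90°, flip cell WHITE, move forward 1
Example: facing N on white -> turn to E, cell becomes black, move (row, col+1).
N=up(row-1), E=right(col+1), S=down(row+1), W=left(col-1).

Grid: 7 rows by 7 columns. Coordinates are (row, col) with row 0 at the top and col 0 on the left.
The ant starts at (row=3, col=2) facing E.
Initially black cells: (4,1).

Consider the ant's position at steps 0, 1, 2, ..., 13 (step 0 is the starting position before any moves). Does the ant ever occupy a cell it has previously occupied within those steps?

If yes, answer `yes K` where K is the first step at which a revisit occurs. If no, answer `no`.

Answer: yes 6

Derivation:
Step 1: on WHITE (3,2): turn R to S, flip to black, move to (4,2). |black|=2 — new cell
Step 2: on WHITE (4,2): turn R to W, flip to black, move to (4,1). |black|=3 — new cell
Step 3: on BLACK (4,1): turn L to S, flip to white, move to (5,1). |black|=2 — new cell
Step 4: on WHITE (5,1): turn R to W, flip to black, move to (5,0). |black|=3 — new cell
Step 5: on WHITE (5,0): turn R to N, flip to black, move to (4,0). |black|=4 — new cell
Step 6: on WHITE (4,0): turn R to E, flip to black, move to (4,1). |black|=5 — REVISIT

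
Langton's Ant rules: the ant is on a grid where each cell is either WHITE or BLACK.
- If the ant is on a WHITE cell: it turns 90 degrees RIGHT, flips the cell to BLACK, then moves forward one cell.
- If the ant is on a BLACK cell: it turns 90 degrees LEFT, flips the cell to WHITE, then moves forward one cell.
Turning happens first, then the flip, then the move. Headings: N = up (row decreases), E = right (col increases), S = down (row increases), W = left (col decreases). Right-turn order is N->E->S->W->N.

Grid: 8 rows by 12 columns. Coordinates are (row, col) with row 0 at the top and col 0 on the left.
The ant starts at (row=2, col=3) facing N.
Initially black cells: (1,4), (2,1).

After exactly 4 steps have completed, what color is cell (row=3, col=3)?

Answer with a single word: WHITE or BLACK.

Answer: BLACK

Derivation:
Step 1: on WHITE (2,3): turn R to E, flip to black, move to (2,4). |black|=3
Step 2: on WHITE (2,4): turn R to S, flip to black, move to (3,4). |black|=4
Step 3: on WHITE (3,4): turn R to W, flip to black, move to (3,3). |black|=5
Step 4: on WHITE (3,3): turn R to N, flip to black, move to (2,3). |black|=6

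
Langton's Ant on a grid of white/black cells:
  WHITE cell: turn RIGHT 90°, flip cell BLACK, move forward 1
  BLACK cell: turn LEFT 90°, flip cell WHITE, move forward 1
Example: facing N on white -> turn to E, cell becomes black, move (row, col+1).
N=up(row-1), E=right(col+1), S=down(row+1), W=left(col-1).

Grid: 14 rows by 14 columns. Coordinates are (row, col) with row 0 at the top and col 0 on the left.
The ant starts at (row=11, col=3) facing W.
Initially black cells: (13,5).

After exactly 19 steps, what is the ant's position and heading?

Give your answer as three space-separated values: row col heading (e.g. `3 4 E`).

Step 1: on WHITE (11,3): turn R to N, flip to black, move to (10,3). |black|=2
Step 2: on WHITE (10,3): turn R to E, flip to black, move to (10,4). |black|=3
Step 3: on WHITE (10,4): turn R to S, flip to black, move to (11,4). |black|=4
Step 4: on WHITE (11,4): turn R to W, flip to black, move to (11,3). |black|=5
Step 5: on BLACK (11,3): turn L to S, flip to white, move to (12,3). |black|=4
Step 6: on WHITE (12,3): turn R to W, flip to black, move to (12,2). |black|=5
Step 7: on WHITE (12,2): turn R to N, flip to black, move to (11,2). |black|=6
Step 8: on WHITE (11,2): turn R to E, flip to black, move to (11,3). |black|=7
Step 9: on WHITE (11,3): turn R to S, flip to black, move to (12,3). |black|=8
Step 10: on BLACK (12,3): turn L to E, flip to white, move to (12,4). |black|=7
Step 11: on WHITE (12,4): turn R to S, flip to black, move to (13,4). |black|=8
Step 12: on WHITE (13,4): turn R to W, flip to black, move to (13,3). |black|=9
Step 13: on WHITE (13,3): turn R to N, flip to black, move to (12,3). |black|=10
Step 14: on WHITE (12,3): turn R to E, flip to black, move to (12,4). |black|=11
Step 15: on BLACK (12,4): turn L to N, flip to white, move to (11,4). |black|=10
Step 16: on BLACK (11,4): turn L to W, flip to white, move to (11,3). |black|=9
Step 17: on BLACK (11,3): turn L to S, flip to white, move to (12,3). |black|=8
Step 18: on BLACK (12,3): turn L to E, flip to white, move to (12,4). |black|=7
Step 19: on WHITE (12,4): turn R to S, flip to black, move to (13,4). |black|=8

Answer: 13 4 S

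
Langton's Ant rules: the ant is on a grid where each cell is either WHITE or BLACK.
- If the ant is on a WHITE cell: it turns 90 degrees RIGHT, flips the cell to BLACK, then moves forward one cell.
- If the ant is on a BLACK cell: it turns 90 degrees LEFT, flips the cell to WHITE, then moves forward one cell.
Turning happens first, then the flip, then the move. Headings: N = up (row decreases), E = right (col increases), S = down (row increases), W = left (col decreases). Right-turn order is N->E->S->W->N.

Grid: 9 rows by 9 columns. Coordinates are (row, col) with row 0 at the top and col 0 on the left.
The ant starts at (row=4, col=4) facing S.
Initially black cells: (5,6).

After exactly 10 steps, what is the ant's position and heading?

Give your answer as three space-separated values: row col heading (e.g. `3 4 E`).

Step 1: on WHITE (4,4): turn R to W, flip to black, move to (4,3). |black|=2
Step 2: on WHITE (4,3): turn R to N, flip to black, move to (3,3). |black|=3
Step 3: on WHITE (3,3): turn R to E, flip to black, move to (3,4). |black|=4
Step 4: on WHITE (3,4): turn R to S, flip to black, move to (4,4). |black|=5
Step 5: on BLACK (4,4): turn L to E, flip to white, move to (4,5). |black|=4
Step 6: on WHITE (4,5): turn R to S, flip to black, move to (5,5). |black|=5
Step 7: on WHITE (5,5): turn R to W, flip to black, move to (5,4). |black|=6
Step 8: on WHITE (5,4): turn R to N, flip to black, move to (4,4). |black|=7
Step 9: on WHITE (4,4): turn R to E, flip to black, move to (4,5). |black|=8
Step 10: on BLACK (4,5): turn L to N, flip to white, move to (3,5). |black|=7

Answer: 3 5 N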